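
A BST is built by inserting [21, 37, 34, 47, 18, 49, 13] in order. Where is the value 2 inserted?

Starting tree (level order): [21, 18, 37, 13, None, 34, 47, None, None, None, None, None, 49]
Insertion path: 21 -> 18 -> 13
Result: insert 2 as left child of 13
Final tree (level order): [21, 18, 37, 13, None, 34, 47, 2, None, None, None, None, 49]


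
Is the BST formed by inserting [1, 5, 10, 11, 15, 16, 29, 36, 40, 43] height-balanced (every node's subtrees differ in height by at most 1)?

Tree (level-order array): [1, None, 5, None, 10, None, 11, None, 15, None, 16, None, 29, None, 36, None, 40, None, 43]
Definition: a tree is height-balanced if, at every node, |h(left) - h(right)| <= 1 (empty subtree has height -1).
Bottom-up per-node check:
  node 43: h_left=-1, h_right=-1, diff=0 [OK], height=0
  node 40: h_left=-1, h_right=0, diff=1 [OK], height=1
  node 36: h_left=-1, h_right=1, diff=2 [FAIL (|-1-1|=2 > 1)], height=2
  node 29: h_left=-1, h_right=2, diff=3 [FAIL (|-1-2|=3 > 1)], height=3
  node 16: h_left=-1, h_right=3, diff=4 [FAIL (|-1-3|=4 > 1)], height=4
  node 15: h_left=-1, h_right=4, diff=5 [FAIL (|-1-4|=5 > 1)], height=5
  node 11: h_left=-1, h_right=5, diff=6 [FAIL (|-1-5|=6 > 1)], height=6
  node 10: h_left=-1, h_right=6, diff=7 [FAIL (|-1-6|=7 > 1)], height=7
  node 5: h_left=-1, h_right=7, diff=8 [FAIL (|-1-7|=8 > 1)], height=8
  node 1: h_left=-1, h_right=8, diff=9 [FAIL (|-1-8|=9 > 1)], height=9
Node 36 violates the condition: |-1 - 1| = 2 > 1.
Result: Not balanced


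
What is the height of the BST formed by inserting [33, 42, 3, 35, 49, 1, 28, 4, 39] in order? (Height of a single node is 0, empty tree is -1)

Insertion order: [33, 42, 3, 35, 49, 1, 28, 4, 39]
Tree (level-order array): [33, 3, 42, 1, 28, 35, 49, None, None, 4, None, None, 39]
Compute height bottom-up (empty subtree = -1):
  height(1) = 1 + max(-1, -1) = 0
  height(4) = 1 + max(-1, -1) = 0
  height(28) = 1 + max(0, -1) = 1
  height(3) = 1 + max(0, 1) = 2
  height(39) = 1 + max(-1, -1) = 0
  height(35) = 1 + max(-1, 0) = 1
  height(49) = 1 + max(-1, -1) = 0
  height(42) = 1 + max(1, 0) = 2
  height(33) = 1 + max(2, 2) = 3
Height = 3


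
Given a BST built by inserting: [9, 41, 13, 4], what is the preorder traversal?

Tree insertion order: [9, 41, 13, 4]
Tree (level-order array): [9, 4, 41, None, None, 13]
Preorder traversal: [9, 4, 41, 13]


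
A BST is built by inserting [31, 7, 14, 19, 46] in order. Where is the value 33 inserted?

Starting tree (level order): [31, 7, 46, None, 14, None, None, None, 19]
Insertion path: 31 -> 46
Result: insert 33 as left child of 46
Final tree (level order): [31, 7, 46, None, 14, 33, None, None, 19]


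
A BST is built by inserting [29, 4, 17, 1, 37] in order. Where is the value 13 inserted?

Starting tree (level order): [29, 4, 37, 1, 17]
Insertion path: 29 -> 4 -> 17
Result: insert 13 as left child of 17
Final tree (level order): [29, 4, 37, 1, 17, None, None, None, None, 13]


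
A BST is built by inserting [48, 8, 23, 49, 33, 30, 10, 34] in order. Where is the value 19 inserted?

Starting tree (level order): [48, 8, 49, None, 23, None, None, 10, 33, None, None, 30, 34]
Insertion path: 48 -> 8 -> 23 -> 10
Result: insert 19 as right child of 10
Final tree (level order): [48, 8, 49, None, 23, None, None, 10, 33, None, 19, 30, 34]


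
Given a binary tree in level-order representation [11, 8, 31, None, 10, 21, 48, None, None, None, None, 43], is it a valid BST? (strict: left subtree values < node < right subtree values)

Level-order array: [11, 8, 31, None, 10, 21, 48, None, None, None, None, 43]
Validate using subtree bounds (lo, hi): at each node, require lo < value < hi,
then recurse left with hi=value and right with lo=value.
Preorder trace (stopping at first violation):
  at node 11 with bounds (-inf, +inf): OK
  at node 8 with bounds (-inf, 11): OK
  at node 10 with bounds (8, 11): OK
  at node 31 with bounds (11, +inf): OK
  at node 21 with bounds (11, 31): OK
  at node 48 with bounds (31, +inf): OK
  at node 43 with bounds (31, 48): OK
No violation found at any node.
Result: Valid BST


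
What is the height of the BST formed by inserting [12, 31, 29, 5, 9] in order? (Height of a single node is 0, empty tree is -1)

Insertion order: [12, 31, 29, 5, 9]
Tree (level-order array): [12, 5, 31, None, 9, 29]
Compute height bottom-up (empty subtree = -1):
  height(9) = 1 + max(-1, -1) = 0
  height(5) = 1 + max(-1, 0) = 1
  height(29) = 1 + max(-1, -1) = 0
  height(31) = 1 + max(0, -1) = 1
  height(12) = 1 + max(1, 1) = 2
Height = 2


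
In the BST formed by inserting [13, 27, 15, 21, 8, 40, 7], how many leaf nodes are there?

Tree built from: [13, 27, 15, 21, 8, 40, 7]
Tree (level-order array): [13, 8, 27, 7, None, 15, 40, None, None, None, 21]
Rule: A leaf has 0 children.
Per-node child counts:
  node 13: 2 child(ren)
  node 8: 1 child(ren)
  node 7: 0 child(ren)
  node 27: 2 child(ren)
  node 15: 1 child(ren)
  node 21: 0 child(ren)
  node 40: 0 child(ren)
Matching nodes: [7, 21, 40]
Count of leaf nodes: 3


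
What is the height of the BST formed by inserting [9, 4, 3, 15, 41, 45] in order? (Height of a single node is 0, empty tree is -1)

Insertion order: [9, 4, 3, 15, 41, 45]
Tree (level-order array): [9, 4, 15, 3, None, None, 41, None, None, None, 45]
Compute height bottom-up (empty subtree = -1):
  height(3) = 1 + max(-1, -1) = 0
  height(4) = 1 + max(0, -1) = 1
  height(45) = 1 + max(-1, -1) = 0
  height(41) = 1 + max(-1, 0) = 1
  height(15) = 1 + max(-1, 1) = 2
  height(9) = 1 + max(1, 2) = 3
Height = 3


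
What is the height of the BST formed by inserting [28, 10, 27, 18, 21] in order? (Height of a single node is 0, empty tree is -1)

Insertion order: [28, 10, 27, 18, 21]
Tree (level-order array): [28, 10, None, None, 27, 18, None, None, 21]
Compute height bottom-up (empty subtree = -1):
  height(21) = 1 + max(-1, -1) = 0
  height(18) = 1 + max(-1, 0) = 1
  height(27) = 1 + max(1, -1) = 2
  height(10) = 1 + max(-1, 2) = 3
  height(28) = 1 + max(3, -1) = 4
Height = 4


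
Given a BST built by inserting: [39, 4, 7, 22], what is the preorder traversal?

Tree insertion order: [39, 4, 7, 22]
Tree (level-order array): [39, 4, None, None, 7, None, 22]
Preorder traversal: [39, 4, 7, 22]


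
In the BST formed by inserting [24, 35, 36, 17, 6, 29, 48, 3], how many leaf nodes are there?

Tree built from: [24, 35, 36, 17, 6, 29, 48, 3]
Tree (level-order array): [24, 17, 35, 6, None, 29, 36, 3, None, None, None, None, 48]
Rule: A leaf has 0 children.
Per-node child counts:
  node 24: 2 child(ren)
  node 17: 1 child(ren)
  node 6: 1 child(ren)
  node 3: 0 child(ren)
  node 35: 2 child(ren)
  node 29: 0 child(ren)
  node 36: 1 child(ren)
  node 48: 0 child(ren)
Matching nodes: [3, 29, 48]
Count of leaf nodes: 3


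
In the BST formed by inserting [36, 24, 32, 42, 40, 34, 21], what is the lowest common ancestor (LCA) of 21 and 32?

Tree insertion order: [36, 24, 32, 42, 40, 34, 21]
Tree (level-order array): [36, 24, 42, 21, 32, 40, None, None, None, None, 34]
In a BST, the LCA of p=21, q=32 is the first node v on the
root-to-leaf path with p <= v <= q (go left if both < v, right if both > v).
Walk from root:
  at 36: both 21 and 32 < 36, go left
  at 24: 21 <= 24 <= 32, this is the LCA
LCA = 24


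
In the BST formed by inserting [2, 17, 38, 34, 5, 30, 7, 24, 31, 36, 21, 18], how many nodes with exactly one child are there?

Tree built from: [2, 17, 38, 34, 5, 30, 7, 24, 31, 36, 21, 18]
Tree (level-order array): [2, None, 17, 5, 38, None, 7, 34, None, None, None, 30, 36, 24, 31, None, None, 21, None, None, None, 18]
Rule: These are nodes with exactly 1 non-null child.
Per-node child counts:
  node 2: 1 child(ren)
  node 17: 2 child(ren)
  node 5: 1 child(ren)
  node 7: 0 child(ren)
  node 38: 1 child(ren)
  node 34: 2 child(ren)
  node 30: 2 child(ren)
  node 24: 1 child(ren)
  node 21: 1 child(ren)
  node 18: 0 child(ren)
  node 31: 0 child(ren)
  node 36: 0 child(ren)
Matching nodes: [2, 5, 38, 24, 21]
Count of nodes with exactly one child: 5


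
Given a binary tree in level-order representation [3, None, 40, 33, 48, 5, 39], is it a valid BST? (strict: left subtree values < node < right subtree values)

Level-order array: [3, None, 40, 33, 48, 5, 39]
Validate using subtree bounds (lo, hi): at each node, require lo < value < hi,
then recurse left with hi=value and right with lo=value.
Preorder trace (stopping at first violation):
  at node 3 with bounds (-inf, +inf): OK
  at node 40 with bounds (3, +inf): OK
  at node 33 with bounds (3, 40): OK
  at node 5 with bounds (3, 33): OK
  at node 39 with bounds (33, 40): OK
  at node 48 with bounds (40, +inf): OK
No violation found at any node.
Result: Valid BST


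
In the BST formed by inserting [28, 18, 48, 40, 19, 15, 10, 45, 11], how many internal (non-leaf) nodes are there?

Tree built from: [28, 18, 48, 40, 19, 15, 10, 45, 11]
Tree (level-order array): [28, 18, 48, 15, 19, 40, None, 10, None, None, None, None, 45, None, 11]
Rule: An internal node has at least one child.
Per-node child counts:
  node 28: 2 child(ren)
  node 18: 2 child(ren)
  node 15: 1 child(ren)
  node 10: 1 child(ren)
  node 11: 0 child(ren)
  node 19: 0 child(ren)
  node 48: 1 child(ren)
  node 40: 1 child(ren)
  node 45: 0 child(ren)
Matching nodes: [28, 18, 15, 10, 48, 40]
Count of internal (non-leaf) nodes: 6


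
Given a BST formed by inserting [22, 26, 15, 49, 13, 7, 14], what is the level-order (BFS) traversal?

Tree insertion order: [22, 26, 15, 49, 13, 7, 14]
Tree (level-order array): [22, 15, 26, 13, None, None, 49, 7, 14]
BFS from the root, enqueuing left then right child of each popped node:
  queue [22] -> pop 22, enqueue [15, 26], visited so far: [22]
  queue [15, 26] -> pop 15, enqueue [13], visited so far: [22, 15]
  queue [26, 13] -> pop 26, enqueue [49], visited so far: [22, 15, 26]
  queue [13, 49] -> pop 13, enqueue [7, 14], visited so far: [22, 15, 26, 13]
  queue [49, 7, 14] -> pop 49, enqueue [none], visited so far: [22, 15, 26, 13, 49]
  queue [7, 14] -> pop 7, enqueue [none], visited so far: [22, 15, 26, 13, 49, 7]
  queue [14] -> pop 14, enqueue [none], visited so far: [22, 15, 26, 13, 49, 7, 14]
Result: [22, 15, 26, 13, 49, 7, 14]


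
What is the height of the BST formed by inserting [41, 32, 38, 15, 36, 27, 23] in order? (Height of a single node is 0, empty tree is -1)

Insertion order: [41, 32, 38, 15, 36, 27, 23]
Tree (level-order array): [41, 32, None, 15, 38, None, 27, 36, None, 23]
Compute height bottom-up (empty subtree = -1):
  height(23) = 1 + max(-1, -1) = 0
  height(27) = 1 + max(0, -1) = 1
  height(15) = 1 + max(-1, 1) = 2
  height(36) = 1 + max(-1, -1) = 0
  height(38) = 1 + max(0, -1) = 1
  height(32) = 1 + max(2, 1) = 3
  height(41) = 1 + max(3, -1) = 4
Height = 4


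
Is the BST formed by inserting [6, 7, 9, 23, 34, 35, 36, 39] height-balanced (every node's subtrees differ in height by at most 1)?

Tree (level-order array): [6, None, 7, None, 9, None, 23, None, 34, None, 35, None, 36, None, 39]
Definition: a tree is height-balanced if, at every node, |h(left) - h(right)| <= 1 (empty subtree has height -1).
Bottom-up per-node check:
  node 39: h_left=-1, h_right=-1, diff=0 [OK], height=0
  node 36: h_left=-1, h_right=0, diff=1 [OK], height=1
  node 35: h_left=-1, h_right=1, diff=2 [FAIL (|-1-1|=2 > 1)], height=2
  node 34: h_left=-1, h_right=2, diff=3 [FAIL (|-1-2|=3 > 1)], height=3
  node 23: h_left=-1, h_right=3, diff=4 [FAIL (|-1-3|=4 > 1)], height=4
  node 9: h_left=-1, h_right=4, diff=5 [FAIL (|-1-4|=5 > 1)], height=5
  node 7: h_left=-1, h_right=5, diff=6 [FAIL (|-1-5|=6 > 1)], height=6
  node 6: h_left=-1, h_right=6, diff=7 [FAIL (|-1-6|=7 > 1)], height=7
Node 35 violates the condition: |-1 - 1| = 2 > 1.
Result: Not balanced


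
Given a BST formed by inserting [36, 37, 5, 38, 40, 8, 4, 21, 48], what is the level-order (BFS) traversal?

Tree insertion order: [36, 37, 5, 38, 40, 8, 4, 21, 48]
Tree (level-order array): [36, 5, 37, 4, 8, None, 38, None, None, None, 21, None, 40, None, None, None, 48]
BFS from the root, enqueuing left then right child of each popped node:
  queue [36] -> pop 36, enqueue [5, 37], visited so far: [36]
  queue [5, 37] -> pop 5, enqueue [4, 8], visited so far: [36, 5]
  queue [37, 4, 8] -> pop 37, enqueue [38], visited so far: [36, 5, 37]
  queue [4, 8, 38] -> pop 4, enqueue [none], visited so far: [36, 5, 37, 4]
  queue [8, 38] -> pop 8, enqueue [21], visited so far: [36, 5, 37, 4, 8]
  queue [38, 21] -> pop 38, enqueue [40], visited so far: [36, 5, 37, 4, 8, 38]
  queue [21, 40] -> pop 21, enqueue [none], visited so far: [36, 5, 37, 4, 8, 38, 21]
  queue [40] -> pop 40, enqueue [48], visited so far: [36, 5, 37, 4, 8, 38, 21, 40]
  queue [48] -> pop 48, enqueue [none], visited so far: [36, 5, 37, 4, 8, 38, 21, 40, 48]
Result: [36, 5, 37, 4, 8, 38, 21, 40, 48]


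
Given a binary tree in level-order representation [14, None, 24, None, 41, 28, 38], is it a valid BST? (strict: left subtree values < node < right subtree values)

Level-order array: [14, None, 24, None, 41, 28, 38]
Validate using subtree bounds (lo, hi): at each node, require lo < value < hi,
then recurse left with hi=value and right with lo=value.
Preorder trace (stopping at first violation):
  at node 14 with bounds (-inf, +inf): OK
  at node 24 with bounds (14, +inf): OK
  at node 41 with bounds (24, +inf): OK
  at node 28 with bounds (24, 41): OK
  at node 38 with bounds (41, +inf): VIOLATION
Node 38 violates its bound: not (41 < 38 < +inf).
Result: Not a valid BST


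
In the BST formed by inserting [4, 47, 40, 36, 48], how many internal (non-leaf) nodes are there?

Tree built from: [4, 47, 40, 36, 48]
Tree (level-order array): [4, None, 47, 40, 48, 36]
Rule: An internal node has at least one child.
Per-node child counts:
  node 4: 1 child(ren)
  node 47: 2 child(ren)
  node 40: 1 child(ren)
  node 36: 0 child(ren)
  node 48: 0 child(ren)
Matching nodes: [4, 47, 40]
Count of internal (non-leaf) nodes: 3


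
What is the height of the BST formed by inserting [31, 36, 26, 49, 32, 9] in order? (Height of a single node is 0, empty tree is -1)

Insertion order: [31, 36, 26, 49, 32, 9]
Tree (level-order array): [31, 26, 36, 9, None, 32, 49]
Compute height bottom-up (empty subtree = -1):
  height(9) = 1 + max(-1, -1) = 0
  height(26) = 1 + max(0, -1) = 1
  height(32) = 1 + max(-1, -1) = 0
  height(49) = 1 + max(-1, -1) = 0
  height(36) = 1 + max(0, 0) = 1
  height(31) = 1 + max(1, 1) = 2
Height = 2


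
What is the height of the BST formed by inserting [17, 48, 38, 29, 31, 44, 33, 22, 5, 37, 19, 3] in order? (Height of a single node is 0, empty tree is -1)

Insertion order: [17, 48, 38, 29, 31, 44, 33, 22, 5, 37, 19, 3]
Tree (level-order array): [17, 5, 48, 3, None, 38, None, None, None, 29, 44, 22, 31, None, None, 19, None, None, 33, None, None, None, 37]
Compute height bottom-up (empty subtree = -1):
  height(3) = 1 + max(-1, -1) = 0
  height(5) = 1 + max(0, -1) = 1
  height(19) = 1 + max(-1, -1) = 0
  height(22) = 1 + max(0, -1) = 1
  height(37) = 1 + max(-1, -1) = 0
  height(33) = 1 + max(-1, 0) = 1
  height(31) = 1 + max(-1, 1) = 2
  height(29) = 1 + max(1, 2) = 3
  height(44) = 1 + max(-1, -1) = 0
  height(38) = 1 + max(3, 0) = 4
  height(48) = 1 + max(4, -1) = 5
  height(17) = 1 + max(1, 5) = 6
Height = 6


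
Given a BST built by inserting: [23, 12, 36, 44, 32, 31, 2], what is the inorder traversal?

Tree insertion order: [23, 12, 36, 44, 32, 31, 2]
Tree (level-order array): [23, 12, 36, 2, None, 32, 44, None, None, 31]
Inorder traversal: [2, 12, 23, 31, 32, 36, 44]


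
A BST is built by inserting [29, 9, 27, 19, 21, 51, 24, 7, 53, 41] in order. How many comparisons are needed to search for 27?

Search path for 27: 29 -> 9 -> 27
Found: True
Comparisons: 3


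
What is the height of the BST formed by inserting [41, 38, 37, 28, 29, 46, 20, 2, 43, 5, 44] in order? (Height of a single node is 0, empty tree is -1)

Insertion order: [41, 38, 37, 28, 29, 46, 20, 2, 43, 5, 44]
Tree (level-order array): [41, 38, 46, 37, None, 43, None, 28, None, None, 44, 20, 29, None, None, 2, None, None, None, None, 5]
Compute height bottom-up (empty subtree = -1):
  height(5) = 1 + max(-1, -1) = 0
  height(2) = 1 + max(-1, 0) = 1
  height(20) = 1 + max(1, -1) = 2
  height(29) = 1 + max(-1, -1) = 0
  height(28) = 1 + max(2, 0) = 3
  height(37) = 1 + max(3, -1) = 4
  height(38) = 1 + max(4, -1) = 5
  height(44) = 1 + max(-1, -1) = 0
  height(43) = 1 + max(-1, 0) = 1
  height(46) = 1 + max(1, -1) = 2
  height(41) = 1 + max(5, 2) = 6
Height = 6


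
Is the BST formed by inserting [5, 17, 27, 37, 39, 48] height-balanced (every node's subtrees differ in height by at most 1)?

Tree (level-order array): [5, None, 17, None, 27, None, 37, None, 39, None, 48]
Definition: a tree is height-balanced if, at every node, |h(left) - h(right)| <= 1 (empty subtree has height -1).
Bottom-up per-node check:
  node 48: h_left=-1, h_right=-1, diff=0 [OK], height=0
  node 39: h_left=-1, h_right=0, diff=1 [OK], height=1
  node 37: h_left=-1, h_right=1, diff=2 [FAIL (|-1-1|=2 > 1)], height=2
  node 27: h_left=-1, h_right=2, diff=3 [FAIL (|-1-2|=3 > 1)], height=3
  node 17: h_left=-1, h_right=3, diff=4 [FAIL (|-1-3|=4 > 1)], height=4
  node 5: h_left=-1, h_right=4, diff=5 [FAIL (|-1-4|=5 > 1)], height=5
Node 37 violates the condition: |-1 - 1| = 2 > 1.
Result: Not balanced


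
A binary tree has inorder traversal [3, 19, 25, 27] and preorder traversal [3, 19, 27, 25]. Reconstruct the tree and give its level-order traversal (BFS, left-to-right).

Inorder:  [3, 19, 25, 27]
Preorder: [3, 19, 27, 25]
Algorithm: preorder visits root first, so consume preorder in order;
for each root, split the current inorder slice at that value into
left-subtree inorder and right-subtree inorder, then recurse.
Recursive splits:
  root=3; inorder splits into left=[], right=[19, 25, 27]
  root=19; inorder splits into left=[], right=[25, 27]
  root=27; inorder splits into left=[25], right=[]
  root=25; inorder splits into left=[], right=[]
Reconstructed level-order: [3, 19, 27, 25]


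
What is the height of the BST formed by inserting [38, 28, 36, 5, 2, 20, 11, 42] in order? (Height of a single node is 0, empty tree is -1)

Insertion order: [38, 28, 36, 5, 2, 20, 11, 42]
Tree (level-order array): [38, 28, 42, 5, 36, None, None, 2, 20, None, None, None, None, 11]
Compute height bottom-up (empty subtree = -1):
  height(2) = 1 + max(-1, -1) = 0
  height(11) = 1 + max(-1, -1) = 0
  height(20) = 1 + max(0, -1) = 1
  height(5) = 1 + max(0, 1) = 2
  height(36) = 1 + max(-1, -1) = 0
  height(28) = 1 + max(2, 0) = 3
  height(42) = 1 + max(-1, -1) = 0
  height(38) = 1 + max(3, 0) = 4
Height = 4


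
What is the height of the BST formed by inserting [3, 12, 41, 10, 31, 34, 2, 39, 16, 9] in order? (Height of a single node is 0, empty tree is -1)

Insertion order: [3, 12, 41, 10, 31, 34, 2, 39, 16, 9]
Tree (level-order array): [3, 2, 12, None, None, 10, 41, 9, None, 31, None, None, None, 16, 34, None, None, None, 39]
Compute height bottom-up (empty subtree = -1):
  height(2) = 1 + max(-1, -1) = 0
  height(9) = 1 + max(-1, -1) = 0
  height(10) = 1 + max(0, -1) = 1
  height(16) = 1 + max(-1, -1) = 0
  height(39) = 1 + max(-1, -1) = 0
  height(34) = 1 + max(-1, 0) = 1
  height(31) = 1 + max(0, 1) = 2
  height(41) = 1 + max(2, -1) = 3
  height(12) = 1 + max(1, 3) = 4
  height(3) = 1 + max(0, 4) = 5
Height = 5


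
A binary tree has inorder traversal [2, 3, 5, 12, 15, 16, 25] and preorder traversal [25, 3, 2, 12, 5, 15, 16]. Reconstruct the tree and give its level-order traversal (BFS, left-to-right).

Inorder:  [2, 3, 5, 12, 15, 16, 25]
Preorder: [25, 3, 2, 12, 5, 15, 16]
Algorithm: preorder visits root first, so consume preorder in order;
for each root, split the current inorder slice at that value into
left-subtree inorder and right-subtree inorder, then recurse.
Recursive splits:
  root=25; inorder splits into left=[2, 3, 5, 12, 15, 16], right=[]
  root=3; inorder splits into left=[2], right=[5, 12, 15, 16]
  root=2; inorder splits into left=[], right=[]
  root=12; inorder splits into left=[5], right=[15, 16]
  root=5; inorder splits into left=[], right=[]
  root=15; inorder splits into left=[], right=[16]
  root=16; inorder splits into left=[], right=[]
Reconstructed level-order: [25, 3, 2, 12, 5, 15, 16]


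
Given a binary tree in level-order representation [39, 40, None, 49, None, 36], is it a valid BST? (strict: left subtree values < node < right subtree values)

Level-order array: [39, 40, None, 49, None, 36]
Validate using subtree bounds (lo, hi): at each node, require lo < value < hi,
then recurse left with hi=value and right with lo=value.
Preorder trace (stopping at first violation):
  at node 39 with bounds (-inf, +inf): OK
  at node 40 with bounds (-inf, 39): VIOLATION
Node 40 violates its bound: not (-inf < 40 < 39).
Result: Not a valid BST


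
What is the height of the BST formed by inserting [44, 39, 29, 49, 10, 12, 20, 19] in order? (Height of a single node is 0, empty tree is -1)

Insertion order: [44, 39, 29, 49, 10, 12, 20, 19]
Tree (level-order array): [44, 39, 49, 29, None, None, None, 10, None, None, 12, None, 20, 19]
Compute height bottom-up (empty subtree = -1):
  height(19) = 1 + max(-1, -1) = 0
  height(20) = 1 + max(0, -1) = 1
  height(12) = 1 + max(-1, 1) = 2
  height(10) = 1 + max(-1, 2) = 3
  height(29) = 1 + max(3, -1) = 4
  height(39) = 1 + max(4, -1) = 5
  height(49) = 1 + max(-1, -1) = 0
  height(44) = 1 + max(5, 0) = 6
Height = 6


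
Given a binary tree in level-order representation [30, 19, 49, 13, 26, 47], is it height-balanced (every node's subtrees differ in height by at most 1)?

Tree (level-order array): [30, 19, 49, 13, 26, 47]
Definition: a tree is height-balanced if, at every node, |h(left) - h(right)| <= 1 (empty subtree has height -1).
Bottom-up per-node check:
  node 13: h_left=-1, h_right=-1, diff=0 [OK], height=0
  node 26: h_left=-1, h_right=-1, diff=0 [OK], height=0
  node 19: h_left=0, h_right=0, diff=0 [OK], height=1
  node 47: h_left=-1, h_right=-1, diff=0 [OK], height=0
  node 49: h_left=0, h_right=-1, diff=1 [OK], height=1
  node 30: h_left=1, h_right=1, diff=0 [OK], height=2
All nodes satisfy the balance condition.
Result: Balanced


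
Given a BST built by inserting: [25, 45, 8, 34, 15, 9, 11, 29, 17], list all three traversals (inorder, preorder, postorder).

Tree insertion order: [25, 45, 8, 34, 15, 9, 11, 29, 17]
Tree (level-order array): [25, 8, 45, None, 15, 34, None, 9, 17, 29, None, None, 11]
Inorder (L, root, R): [8, 9, 11, 15, 17, 25, 29, 34, 45]
Preorder (root, L, R): [25, 8, 15, 9, 11, 17, 45, 34, 29]
Postorder (L, R, root): [11, 9, 17, 15, 8, 29, 34, 45, 25]


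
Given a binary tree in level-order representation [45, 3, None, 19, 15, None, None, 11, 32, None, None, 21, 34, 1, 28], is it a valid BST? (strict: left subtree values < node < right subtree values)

Level-order array: [45, 3, None, 19, 15, None, None, 11, 32, None, None, 21, 34, 1, 28]
Validate using subtree bounds (lo, hi): at each node, require lo < value < hi,
then recurse left with hi=value and right with lo=value.
Preorder trace (stopping at first violation):
  at node 45 with bounds (-inf, +inf): OK
  at node 3 with bounds (-inf, 45): OK
  at node 19 with bounds (-inf, 3): VIOLATION
Node 19 violates its bound: not (-inf < 19 < 3).
Result: Not a valid BST


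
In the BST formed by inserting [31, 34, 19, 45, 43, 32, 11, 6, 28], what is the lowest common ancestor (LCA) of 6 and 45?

Tree insertion order: [31, 34, 19, 45, 43, 32, 11, 6, 28]
Tree (level-order array): [31, 19, 34, 11, 28, 32, 45, 6, None, None, None, None, None, 43]
In a BST, the LCA of p=6, q=45 is the first node v on the
root-to-leaf path with p <= v <= q (go left if both < v, right if both > v).
Walk from root:
  at 31: 6 <= 31 <= 45, this is the LCA
LCA = 31


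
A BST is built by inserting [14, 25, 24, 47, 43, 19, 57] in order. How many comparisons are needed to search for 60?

Search path for 60: 14 -> 25 -> 47 -> 57
Found: False
Comparisons: 4


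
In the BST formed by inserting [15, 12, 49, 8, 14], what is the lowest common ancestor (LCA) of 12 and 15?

Tree insertion order: [15, 12, 49, 8, 14]
Tree (level-order array): [15, 12, 49, 8, 14]
In a BST, the LCA of p=12, q=15 is the first node v on the
root-to-leaf path with p <= v <= q (go left if both < v, right if both > v).
Walk from root:
  at 15: 12 <= 15 <= 15, this is the LCA
LCA = 15


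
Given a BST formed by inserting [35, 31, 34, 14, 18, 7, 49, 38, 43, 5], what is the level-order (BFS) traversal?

Tree insertion order: [35, 31, 34, 14, 18, 7, 49, 38, 43, 5]
Tree (level-order array): [35, 31, 49, 14, 34, 38, None, 7, 18, None, None, None, 43, 5]
BFS from the root, enqueuing left then right child of each popped node:
  queue [35] -> pop 35, enqueue [31, 49], visited so far: [35]
  queue [31, 49] -> pop 31, enqueue [14, 34], visited so far: [35, 31]
  queue [49, 14, 34] -> pop 49, enqueue [38], visited so far: [35, 31, 49]
  queue [14, 34, 38] -> pop 14, enqueue [7, 18], visited so far: [35, 31, 49, 14]
  queue [34, 38, 7, 18] -> pop 34, enqueue [none], visited so far: [35, 31, 49, 14, 34]
  queue [38, 7, 18] -> pop 38, enqueue [43], visited so far: [35, 31, 49, 14, 34, 38]
  queue [7, 18, 43] -> pop 7, enqueue [5], visited so far: [35, 31, 49, 14, 34, 38, 7]
  queue [18, 43, 5] -> pop 18, enqueue [none], visited so far: [35, 31, 49, 14, 34, 38, 7, 18]
  queue [43, 5] -> pop 43, enqueue [none], visited so far: [35, 31, 49, 14, 34, 38, 7, 18, 43]
  queue [5] -> pop 5, enqueue [none], visited so far: [35, 31, 49, 14, 34, 38, 7, 18, 43, 5]
Result: [35, 31, 49, 14, 34, 38, 7, 18, 43, 5]


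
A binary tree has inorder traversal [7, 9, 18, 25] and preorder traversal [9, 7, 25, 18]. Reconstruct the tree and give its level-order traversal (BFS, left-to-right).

Inorder:  [7, 9, 18, 25]
Preorder: [9, 7, 25, 18]
Algorithm: preorder visits root first, so consume preorder in order;
for each root, split the current inorder slice at that value into
left-subtree inorder and right-subtree inorder, then recurse.
Recursive splits:
  root=9; inorder splits into left=[7], right=[18, 25]
  root=7; inorder splits into left=[], right=[]
  root=25; inorder splits into left=[18], right=[]
  root=18; inorder splits into left=[], right=[]
Reconstructed level-order: [9, 7, 25, 18]


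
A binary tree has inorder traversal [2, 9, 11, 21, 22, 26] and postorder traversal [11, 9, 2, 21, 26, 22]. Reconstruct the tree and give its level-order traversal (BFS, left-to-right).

Inorder:   [2, 9, 11, 21, 22, 26]
Postorder: [11, 9, 2, 21, 26, 22]
Algorithm: postorder visits root last, so walk postorder right-to-left;
each value is the root of the current inorder slice — split it at that
value, recurse on the right subtree first, then the left.
Recursive splits:
  root=22; inorder splits into left=[2, 9, 11, 21], right=[26]
  root=26; inorder splits into left=[], right=[]
  root=21; inorder splits into left=[2, 9, 11], right=[]
  root=2; inorder splits into left=[], right=[9, 11]
  root=9; inorder splits into left=[], right=[11]
  root=11; inorder splits into left=[], right=[]
Reconstructed level-order: [22, 21, 26, 2, 9, 11]


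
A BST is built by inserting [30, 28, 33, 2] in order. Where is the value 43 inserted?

Starting tree (level order): [30, 28, 33, 2]
Insertion path: 30 -> 33
Result: insert 43 as right child of 33
Final tree (level order): [30, 28, 33, 2, None, None, 43]


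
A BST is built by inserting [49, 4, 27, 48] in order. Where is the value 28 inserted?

Starting tree (level order): [49, 4, None, None, 27, None, 48]
Insertion path: 49 -> 4 -> 27 -> 48
Result: insert 28 as left child of 48
Final tree (level order): [49, 4, None, None, 27, None, 48, 28]


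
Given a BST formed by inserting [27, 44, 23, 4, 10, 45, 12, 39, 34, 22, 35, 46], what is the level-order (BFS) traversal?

Tree insertion order: [27, 44, 23, 4, 10, 45, 12, 39, 34, 22, 35, 46]
Tree (level-order array): [27, 23, 44, 4, None, 39, 45, None, 10, 34, None, None, 46, None, 12, None, 35, None, None, None, 22]
BFS from the root, enqueuing left then right child of each popped node:
  queue [27] -> pop 27, enqueue [23, 44], visited so far: [27]
  queue [23, 44] -> pop 23, enqueue [4], visited so far: [27, 23]
  queue [44, 4] -> pop 44, enqueue [39, 45], visited so far: [27, 23, 44]
  queue [4, 39, 45] -> pop 4, enqueue [10], visited so far: [27, 23, 44, 4]
  queue [39, 45, 10] -> pop 39, enqueue [34], visited so far: [27, 23, 44, 4, 39]
  queue [45, 10, 34] -> pop 45, enqueue [46], visited so far: [27, 23, 44, 4, 39, 45]
  queue [10, 34, 46] -> pop 10, enqueue [12], visited so far: [27, 23, 44, 4, 39, 45, 10]
  queue [34, 46, 12] -> pop 34, enqueue [35], visited so far: [27, 23, 44, 4, 39, 45, 10, 34]
  queue [46, 12, 35] -> pop 46, enqueue [none], visited so far: [27, 23, 44, 4, 39, 45, 10, 34, 46]
  queue [12, 35] -> pop 12, enqueue [22], visited so far: [27, 23, 44, 4, 39, 45, 10, 34, 46, 12]
  queue [35, 22] -> pop 35, enqueue [none], visited so far: [27, 23, 44, 4, 39, 45, 10, 34, 46, 12, 35]
  queue [22] -> pop 22, enqueue [none], visited so far: [27, 23, 44, 4, 39, 45, 10, 34, 46, 12, 35, 22]
Result: [27, 23, 44, 4, 39, 45, 10, 34, 46, 12, 35, 22]


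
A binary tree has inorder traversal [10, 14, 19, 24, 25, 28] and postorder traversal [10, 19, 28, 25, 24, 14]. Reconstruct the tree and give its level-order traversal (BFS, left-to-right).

Inorder:   [10, 14, 19, 24, 25, 28]
Postorder: [10, 19, 28, 25, 24, 14]
Algorithm: postorder visits root last, so walk postorder right-to-left;
each value is the root of the current inorder slice — split it at that
value, recurse on the right subtree first, then the left.
Recursive splits:
  root=14; inorder splits into left=[10], right=[19, 24, 25, 28]
  root=24; inorder splits into left=[19], right=[25, 28]
  root=25; inorder splits into left=[], right=[28]
  root=28; inorder splits into left=[], right=[]
  root=19; inorder splits into left=[], right=[]
  root=10; inorder splits into left=[], right=[]
Reconstructed level-order: [14, 10, 24, 19, 25, 28]


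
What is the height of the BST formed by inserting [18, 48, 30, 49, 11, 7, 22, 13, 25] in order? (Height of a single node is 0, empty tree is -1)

Insertion order: [18, 48, 30, 49, 11, 7, 22, 13, 25]
Tree (level-order array): [18, 11, 48, 7, 13, 30, 49, None, None, None, None, 22, None, None, None, None, 25]
Compute height bottom-up (empty subtree = -1):
  height(7) = 1 + max(-1, -1) = 0
  height(13) = 1 + max(-1, -1) = 0
  height(11) = 1 + max(0, 0) = 1
  height(25) = 1 + max(-1, -1) = 0
  height(22) = 1 + max(-1, 0) = 1
  height(30) = 1 + max(1, -1) = 2
  height(49) = 1 + max(-1, -1) = 0
  height(48) = 1 + max(2, 0) = 3
  height(18) = 1 + max(1, 3) = 4
Height = 4


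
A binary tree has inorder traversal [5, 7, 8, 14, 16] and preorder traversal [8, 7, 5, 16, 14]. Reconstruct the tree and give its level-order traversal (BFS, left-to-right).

Inorder:  [5, 7, 8, 14, 16]
Preorder: [8, 7, 5, 16, 14]
Algorithm: preorder visits root first, so consume preorder in order;
for each root, split the current inorder slice at that value into
left-subtree inorder and right-subtree inorder, then recurse.
Recursive splits:
  root=8; inorder splits into left=[5, 7], right=[14, 16]
  root=7; inorder splits into left=[5], right=[]
  root=5; inorder splits into left=[], right=[]
  root=16; inorder splits into left=[14], right=[]
  root=14; inorder splits into left=[], right=[]
Reconstructed level-order: [8, 7, 16, 5, 14]


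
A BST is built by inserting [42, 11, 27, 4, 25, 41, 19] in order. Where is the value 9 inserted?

Starting tree (level order): [42, 11, None, 4, 27, None, None, 25, 41, 19]
Insertion path: 42 -> 11 -> 4
Result: insert 9 as right child of 4
Final tree (level order): [42, 11, None, 4, 27, None, 9, 25, 41, None, None, 19]


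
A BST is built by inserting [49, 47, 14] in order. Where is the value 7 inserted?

Starting tree (level order): [49, 47, None, 14]
Insertion path: 49 -> 47 -> 14
Result: insert 7 as left child of 14
Final tree (level order): [49, 47, None, 14, None, 7]


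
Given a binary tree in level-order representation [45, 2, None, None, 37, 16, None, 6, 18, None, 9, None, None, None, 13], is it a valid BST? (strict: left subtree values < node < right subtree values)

Level-order array: [45, 2, None, None, 37, 16, None, 6, 18, None, 9, None, None, None, 13]
Validate using subtree bounds (lo, hi): at each node, require lo < value < hi,
then recurse left with hi=value and right with lo=value.
Preorder trace (stopping at first violation):
  at node 45 with bounds (-inf, +inf): OK
  at node 2 with bounds (-inf, 45): OK
  at node 37 with bounds (2, 45): OK
  at node 16 with bounds (2, 37): OK
  at node 6 with bounds (2, 16): OK
  at node 9 with bounds (6, 16): OK
  at node 13 with bounds (9, 16): OK
  at node 18 with bounds (16, 37): OK
No violation found at any node.
Result: Valid BST


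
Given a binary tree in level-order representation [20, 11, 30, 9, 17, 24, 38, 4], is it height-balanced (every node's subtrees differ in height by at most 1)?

Tree (level-order array): [20, 11, 30, 9, 17, 24, 38, 4]
Definition: a tree is height-balanced if, at every node, |h(left) - h(right)| <= 1 (empty subtree has height -1).
Bottom-up per-node check:
  node 4: h_left=-1, h_right=-1, diff=0 [OK], height=0
  node 9: h_left=0, h_right=-1, diff=1 [OK], height=1
  node 17: h_left=-1, h_right=-1, diff=0 [OK], height=0
  node 11: h_left=1, h_right=0, diff=1 [OK], height=2
  node 24: h_left=-1, h_right=-1, diff=0 [OK], height=0
  node 38: h_left=-1, h_right=-1, diff=0 [OK], height=0
  node 30: h_left=0, h_right=0, diff=0 [OK], height=1
  node 20: h_left=2, h_right=1, diff=1 [OK], height=3
All nodes satisfy the balance condition.
Result: Balanced


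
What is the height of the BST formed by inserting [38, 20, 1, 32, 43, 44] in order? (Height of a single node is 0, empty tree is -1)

Insertion order: [38, 20, 1, 32, 43, 44]
Tree (level-order array): [38, 20, 43, 1, 32, None, 44]
Compute height bottom-up (empty subtree = -1):
  height(1) = 1 + max(-1, -1) = 0
  height(32) = 1 + max(-1, -1) = 0
  height(20) = 1 + max(0, 0) = 1
  height(44) = 1 + max(-1, -1) = 0
  height(43) = 1 + max(-1, 0) = 1
  height(38) = 1 + max(1, 1) = 2
Height = 2


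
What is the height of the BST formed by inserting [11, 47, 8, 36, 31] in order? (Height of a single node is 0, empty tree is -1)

Insertion order: [11, 47, 8, 36, 31]
Tree (level-order array): [11, 8, 47, None, None, 36, None, 31]
Compute height bottom-up (empty subtree = -1):
  height(8) = 1 + max(-1, -1) = 0
  height(31) = 1 + max(-1, -1) = 0
  height(36) = 1 + max(0, -1) = 1
  height(47) = 1 + max(1, -1) = 2
  height(11) = 1 + max(0, 2) = 3
Height = 3


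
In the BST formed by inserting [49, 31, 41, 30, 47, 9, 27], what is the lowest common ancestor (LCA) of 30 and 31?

Tree insertion order: [49, 31, 41, 30, 47, 9, 27]
Tree (level-order array): [49, 31, None, 30, 41, 9, None, None, 47, None, 27]
In a BST, the LCA of p=30, q=31 is the first node v on the
root-to-leaf path with p <= v <= q (go left if both < v, right if both > v).
Walk from root:
  at 49: both 30 and 31 < 49, go left
  at 31: 30 <= 31 <= 31, this is the LCA
LCA = 31


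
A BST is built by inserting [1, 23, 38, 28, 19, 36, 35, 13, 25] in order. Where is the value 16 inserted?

Starting tree (level order): [1, None, 23, 19, 38, 13, None, 28, None, None, None, 25, 36, None, None, 35]
Insertion path: 1 -> 23 -> 19 -> 13
Result: insert 16 as right child of 13
Final tree (level order): [1, None, 23, 19, 38, 13, None, 28, None, None, 16, 25, 36, None, None, None, None, 35]


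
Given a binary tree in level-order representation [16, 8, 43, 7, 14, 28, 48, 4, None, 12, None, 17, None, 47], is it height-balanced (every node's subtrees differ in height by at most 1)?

Tree (level-order array): [16, 8, 43, 7, 14, 28, 48, 4, None, 12, None, 17, None, 47]
Definition: a tree is height-balanced if, at every node, |h(left) - h(right)| <= 1 (empty subtree has height -1).
Bottom-up per-node check:
  node 4: h_left=-1, h_right=-1, diff=0 [OK], height=0
  node 7: h_left=0, h_right=-1, diff=1 [OK], height=1
  node 12: h_left=-1, h_right=-1, diff=0 [OK], height=0
  node 14: h_left=0, h_right=-1, diff=1 [OK], height=1
  node 8: h_left=1, h_right=1, diff=0 [OK], height=2
  node 17: h_left=-1, h_right=-1, diff=0 [OK], height=0
  node 28: h_left=0, h_right=-1, diff=1 [OK], height=1
  node 47: h_left=-1, h_right=-1, diff=0 [OK], height=0
  node 48: h_left=0, h_right=-1, diff=1 [OK], height=1
  node 43: h_left=1, h_right=1, diff=0 [OK], height=2
  node 16: h_left=2, h_right=2, diff=0 [OK], height=3
All nodes satisfy the balance condition.
Result: Balanced


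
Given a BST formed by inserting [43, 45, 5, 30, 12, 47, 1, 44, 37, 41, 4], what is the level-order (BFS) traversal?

Tree insertion order: [43, 45, 5, 30, 12, 47, 1, 44, 37, 41, 4]
Tree (level-order array): [43, 5, 45, 1, 30, 44, 47, None, 4, 12, 37, None, None, None, None, None, None, None, None, None, 41]
BFS from the root, enqueuing left then right child of each popped node:
  queue [43] -> pop 43, enqueue [5, 45], visited so far: [43]
  queue [5, 45] -> pop 5, enqueue [1, 30], visited so far: [43, 5]
  queue [45, 1, 30] -> pop 45, enqueue [44, 47], visited so far: [43, 5, 45]
  queue [1, 30, 44, 47] -> pop 1, enqueue [4], visited so far: [43, 5, 45, 1]
  queue [30, 44, 47, 4] -> pop 30, enqueue [12, 37], visited so far: [43, 5, 45, 1, 30]
  queue [44, 47, 4, 12, 37] -> pop 44, enqueue [none], visited so far: [43, 5, 45, 1, 30, 44]
  queue [47, 4, 12, 37] -> pop 47, enqueue [none], visited so far: [43, 5, 45, 1, 30, 44, 47]
  queue [4, 12, 37] -> pop 4, enqueue [none], visited so far: [43, 5, 45, 1, 30, 44, 47, 4]
  queue [12, 37] -> pop 12, enqueue [none], visited so far: [43, 5, 45, 1, 30, 44, 47, 4, 12]
  queue [37] -> pop 37, enqueue [41], visited so far: [43, 5, 45, 1, 30, 44, 47, 4, 12, 37]
  queue [41] -> pop 41, enqueue [none], visited so far: [43, 5, 45, 1, 30, 44, 47, 4, 12, 37, 41]
Result: [43, 5, 45, 1, 30, 44, 47, 4, 12, 37, 41]


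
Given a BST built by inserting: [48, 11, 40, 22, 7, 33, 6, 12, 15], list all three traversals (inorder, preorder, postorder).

Tree insertion order: [48, 11, 40, 22, 7, 33, 6, 12, 15]
Tree (level-order array): [48, 11, None, 7, 40, 6, None, 22, None, None, None, 12, 33, None, 15]
Inorder (L, root, R): [6, 7, 11, 12, 15, 22, 33, 40, 48]
Preorder (root, L, R): [48, 11, 7, 6, 40, 22, 12, 15, 33]
Postorder (L, R, root): [6, 7, 15, 12, 33, 22, 40, 11, 48]


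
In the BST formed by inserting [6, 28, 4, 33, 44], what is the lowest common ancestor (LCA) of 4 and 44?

Tree insertion order: [6, 28, 4, 33, 44]
Tree (level-order array): [6, 4, 28, None, None, None, 33, None, 44]
In a BST, the LCA of p=4, q=44 is the first node v on the
root-to-leaf path with p <= v <= q (go left if both < v, right if both > v).
Walk from root:
  at 6: 4 <= 6 <= 44, this is the LCA
LCA = 6


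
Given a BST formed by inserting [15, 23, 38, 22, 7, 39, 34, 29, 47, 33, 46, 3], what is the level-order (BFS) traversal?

Tree insertion order: [15, 23, 38, 22, 7, 39, 34, 29, 47, 33, 46, 3]
Tree (level-order array): [15, 7, 23, 3, None, 22, 38, None, None, None, None, 34, 39, 29, None, None, 47, None, 33, 46]
BFS from the root, enqueuing left then right child of each popped node:
  queue [15] -> pop 15, enqueue [7, 23], visited so far: [15]
  queue [7, 23] -> pop 7, enqueue [3], visited so far: [15, 7]
  queue [23, 3] -> pop 23, enqueue [22, 38], visited so far: [15, 7, 23]
  queue [3, 22, 38] -> pop 3, enqueue [none], visited so far: [15, 7, 23, 3]
  queue [22, 38] -> pop 22, enqueue [none], visited so far: [15, 7, 23, 3, 22]
  queue [38] -> pop 38, enqueue [34, 39], visited so far: [15, 7, 23, 3, 22, 38]
  queue [34, 39] -> pop 34, enqueue [29], visited so far: [15, 7, 23, 3, 22, 38, 34]
  queue [39, 29] -> pop 39, enqueue [47], visited so far: [15, 7, 23, 3, 22, 38, 34, 39]
  queue [29, 47] -> pop 29, enqueue [33], visited so far: [15, 7, 23, 3, 22, 38, 34, 39, 29]
  queue [47, 33] -> pop 47, enqueue [46], visited so far: [15, 7, 23, 3, 22, 38, 34, 39, 29, 47]
  queue [33, 46] -> pop 33, enqueue [none], visited so far: [15, 7, 23, 3, 22, 38, 34, 39, 29, 47, 33]
  queue [46] -> pop 46, enqueue [none], visited so far: [15, 7, 23, 3, 22, 38, 34, 39, 29, 47, 33, 46]
Result: [15, 7, 23, 3, 22, 38, 34, 39, 29, 47, 33, 46]
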